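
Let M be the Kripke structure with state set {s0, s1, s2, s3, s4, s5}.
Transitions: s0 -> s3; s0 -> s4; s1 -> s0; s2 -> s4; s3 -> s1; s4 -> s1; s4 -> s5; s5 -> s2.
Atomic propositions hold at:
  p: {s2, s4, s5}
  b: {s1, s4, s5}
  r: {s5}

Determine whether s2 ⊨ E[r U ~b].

Sat(~b) = {s0, s2, s3}
E[r U ~b]: least fixpoint, start Z0 = Sat(~b) = {s0, s2, s3}, add states in Sat(r) with some successor in Z. Z1 = {s0, s2, s3, s5}; fixed.
Sat(E[r U ~b]) = {s0, s2, s3, s5}
s2 ∈ Sat(E[r U ~b]) = {s0, s2, s3, s5}, so the formula holds at s2.

Yes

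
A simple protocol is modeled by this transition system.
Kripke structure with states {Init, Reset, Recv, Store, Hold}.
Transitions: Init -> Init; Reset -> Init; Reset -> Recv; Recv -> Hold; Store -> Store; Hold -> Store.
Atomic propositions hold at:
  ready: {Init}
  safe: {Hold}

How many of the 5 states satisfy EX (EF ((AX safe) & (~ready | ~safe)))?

Sat(AX safe) = {s : every successor in {Hold}} = {Recv}
Sat(~ready) = {Reset, Recv, Store, Hold}
Sat(~safe) = {Init, Reset, Recv, Store}
Sat(~ready | ~safe) = {Init, Reset, Recv, Store, Hold}
Sat((AX safe) & (~ready | ~safe)) = {Recv}
EF ((AX safe) & (~ready | ~safe)): least fixpoint, start Z0 = {Recv}, add states with some successor in Z. Z1 = {Reset, Recv}; fixed.
Sat(EF ((AX safe) & (~ready | ~safe))) = {Reset, Recv}
Sat(EX (EF ((AX safe) & (~ready | ~safe)))) = {s : some successor in {Reset, Recv}} = {Reset}
|Sat(EX (EF ((AX safe) & (~ready | ~safe))))| = |{Reset}| = 1.

1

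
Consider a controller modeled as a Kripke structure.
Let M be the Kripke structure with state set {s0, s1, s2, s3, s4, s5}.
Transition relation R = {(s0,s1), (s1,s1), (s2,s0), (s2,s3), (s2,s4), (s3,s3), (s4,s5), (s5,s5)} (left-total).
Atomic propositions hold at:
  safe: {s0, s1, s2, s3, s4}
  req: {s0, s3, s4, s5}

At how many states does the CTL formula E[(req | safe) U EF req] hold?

Sat(req | safe) = {s0, s1, s2, s3, s4, s5}
EF req: least fixpoint, start Z0 = {s0, s3, s4, s5}, add states with some successor in Z. Z1 = {s0, s2, s3, s4, s5}; fixed.
Sat(EF req) = {s0, s2, s3, s4, s5}
E[(req | safe) U EF req]: least fixpoint, start Z0 = Sat(EF req) = {s0, s2, s3, s4, s5}, add states in Sat(req | safe) with some successor in Z. Already a fixed point.
Sat(E[(req | safe) U EF req]) = {s0, s2, s3, s4, s5}
|Sat(E[(req | safe) U EF req])| = |{s0, s2, s3, s4, s5}| = 5.

5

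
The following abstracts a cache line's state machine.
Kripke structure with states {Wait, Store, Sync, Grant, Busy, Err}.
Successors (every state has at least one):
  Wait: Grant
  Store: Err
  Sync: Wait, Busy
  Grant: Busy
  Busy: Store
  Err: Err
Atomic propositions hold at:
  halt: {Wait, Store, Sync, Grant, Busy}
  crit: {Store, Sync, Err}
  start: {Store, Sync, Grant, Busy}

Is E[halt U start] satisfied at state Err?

No

E[halt U start]: least fixpoint, start Z0 = Sat(start) = {Store, Sync, Grant, Busy}, add states in Sat(halt) with some successor in Z. Z1 = {Wait, Store, Sync, Grant, Busy}; fixed.
Sat(E[halt U start]) = {Wait, Store, Sync, Grant, Busy}
Err ∉ Sat(E[halt U start]) = {Wait, Store, Sync, Grant, Busy}, so the formula does not hold at Err.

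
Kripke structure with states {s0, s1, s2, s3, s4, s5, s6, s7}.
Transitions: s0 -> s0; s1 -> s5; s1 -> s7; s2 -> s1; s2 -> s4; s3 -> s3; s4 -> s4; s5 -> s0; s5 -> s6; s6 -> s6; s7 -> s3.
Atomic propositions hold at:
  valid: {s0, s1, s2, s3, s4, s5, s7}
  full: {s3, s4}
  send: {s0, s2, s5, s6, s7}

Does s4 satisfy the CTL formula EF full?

Yes

EF full: least fixpoint, start Z0 = {s3, s4}, add states with some successor in Z. Z1 = {s2, s3, s4, s7}; Z2 = {s1, s2, s3, s4, s7}; fixed.
Sat(EF full) = {s1, s2, s3, s4, s7}
s4 ∈ Sat(EF full) = {s1, s2, s3, s4, s7}, so the formula holds at s4.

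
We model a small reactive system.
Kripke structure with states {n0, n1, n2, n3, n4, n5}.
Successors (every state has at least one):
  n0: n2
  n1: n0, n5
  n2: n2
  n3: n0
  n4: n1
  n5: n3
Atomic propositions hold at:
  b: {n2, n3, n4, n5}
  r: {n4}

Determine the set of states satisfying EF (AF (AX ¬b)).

{n1, n3, n4, n5}

Sat(¬b) = {n0, n1}
Sat(AX ¬b) = {s : every successor in {n0, n1}} = {n3, n4}
AF (AX ¬b): least fixpoint, start Z0 = {n3, n4}, add states with every successor in Z. Z1 = {n3, n4, n5}; fixed.
Sat(AF (AX ¬b)) = {n3, n4, n5}
EF (AF (AX ¬b)): least fixpoint, start Z0 = {n3, n4, n5}, add states with some successor in Z. Z1 = {n1, n3, n4, n5}; fixed.
Sat(EF (AF (AX ¬b))) = {n1, n3, n4, n5}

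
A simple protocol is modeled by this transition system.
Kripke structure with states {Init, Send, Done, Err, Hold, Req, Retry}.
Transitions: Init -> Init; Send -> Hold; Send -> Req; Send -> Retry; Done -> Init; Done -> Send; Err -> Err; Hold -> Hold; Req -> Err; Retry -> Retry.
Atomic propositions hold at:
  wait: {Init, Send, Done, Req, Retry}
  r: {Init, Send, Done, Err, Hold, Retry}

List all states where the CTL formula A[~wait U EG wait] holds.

Sat(~wait) = {Err, Hold}
EG wait: greatest fixpoint, start Z0 = {Init, Send, Done, Req, Retry}, keep only states in Sat with some successor in Z. Z1 = {Init, Send, Done, Retry}; fixed.
Sat(EG wait) = {Init, Send, Done, Retry}
A[~wait U EG wait]: least fixpoint, start Z0 = Sat(EG wait) = {Init, Send, Done, Retry}, add states in Sat(~wait) with every successor in Z. Already a fixed point.
Sat(A[~wait U EG wait]) = {Init, Send, Done, Retry}

{Init, Send, Done, Retry}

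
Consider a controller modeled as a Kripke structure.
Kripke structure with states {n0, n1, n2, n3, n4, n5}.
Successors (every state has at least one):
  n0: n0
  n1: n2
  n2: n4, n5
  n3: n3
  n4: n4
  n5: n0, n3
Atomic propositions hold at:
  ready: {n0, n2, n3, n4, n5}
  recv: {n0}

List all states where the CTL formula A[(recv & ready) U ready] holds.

Sat(recv & ready) = {n0}
A[(recv & ready) U ready]: least fixpoint, start Z0 = Sat(ready) = {n0, n2, n3, n4, n5}, add states in Sat(recv & ready) with every successor in Z. Already a fixed point.
Sat(A[(recv & ready) U ready]) = {n0, n2, n3, n4, n5}

{n0, n2, n3, n4, n5}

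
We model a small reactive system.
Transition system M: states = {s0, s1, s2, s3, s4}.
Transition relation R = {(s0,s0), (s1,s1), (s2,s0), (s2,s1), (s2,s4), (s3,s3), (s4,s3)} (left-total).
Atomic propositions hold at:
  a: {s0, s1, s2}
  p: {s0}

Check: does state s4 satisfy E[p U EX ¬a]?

Yes

Sat(¬a) = {s3, s4}
Sat(EX ¬a) = {s : some successor in {s3, s4}} = {s2, s3, s4}
E[p U EX ¬a]: least fixpoint, start Z0 = Sat(EX ¬a) = {s2, s3, s4}, add states in Sat(p) with some successor in Z. Already a fixed point.
Sat(E[p U EX ¬a]) = {s2, s3, s4}
s4 ∈ Sat(E[p U EX ¬a]) = {s2, s3, s4}, so the formula holds at s4.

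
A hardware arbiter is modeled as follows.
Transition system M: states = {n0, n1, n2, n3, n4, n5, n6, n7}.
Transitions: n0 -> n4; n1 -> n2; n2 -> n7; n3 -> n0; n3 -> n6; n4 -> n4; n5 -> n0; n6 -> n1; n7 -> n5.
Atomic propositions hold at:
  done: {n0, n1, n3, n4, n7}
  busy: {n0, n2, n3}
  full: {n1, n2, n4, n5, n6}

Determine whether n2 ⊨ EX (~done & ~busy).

No

Sat(~done) = {n2, n5, n6}
Sat(~busy) = {n1, n4, n5, n6, n7}
Sat(~done & ~busy) = {n5, n6}
Sat(EX (~done & ~busy)) = {s : some successor in {n5, n6}} = {n3, n7}
n2 ∉ Sat(EX (~done & ~busy)) = {n3, n7}, so the formula does not hold at n2.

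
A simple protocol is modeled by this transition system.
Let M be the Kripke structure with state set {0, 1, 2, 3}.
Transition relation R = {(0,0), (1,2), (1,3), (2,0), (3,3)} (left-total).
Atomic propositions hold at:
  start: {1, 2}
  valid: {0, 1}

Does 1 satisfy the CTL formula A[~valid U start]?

Yes

Sat(~valid) = {2, 3}
A[~valid U start]: least fixpoint, start Z0 = Sat(start) = {1, 2}, add states in Sat(~valid) with every successor in Z. Already a fixed point.
Sat(A[~valid U start]) = {1, 2}
1 ∈ Sat(A[~valid U start]) = {1, 2}, so the formula holds at 1.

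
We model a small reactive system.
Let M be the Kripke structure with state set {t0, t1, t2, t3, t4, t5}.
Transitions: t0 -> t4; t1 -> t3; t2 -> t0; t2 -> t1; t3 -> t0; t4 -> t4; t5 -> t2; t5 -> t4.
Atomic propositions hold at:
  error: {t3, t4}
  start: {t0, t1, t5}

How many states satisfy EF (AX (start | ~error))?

Sat(~error) = {t0, t1, t2, t5}
Sat(start | ~error) = {t0, t1, t2, t5}
Sat(AX (start | ~error)) = {s : every successor in {t0, t1, t2, t5}} = {t2, t3}
EF (AX (start | ~error)): least fixpoint, start Z0 = {t2, t3}, add states with some successor in Z. Z1 = {t1, t2, t3, t5}; fixed.
Sat(EF (AX (start | ~error))) = {t1, t2, t3, t5}
|Sat(EF (AX (start | ~error)))| = |{t1, t2, t3, t5}| = 4.

4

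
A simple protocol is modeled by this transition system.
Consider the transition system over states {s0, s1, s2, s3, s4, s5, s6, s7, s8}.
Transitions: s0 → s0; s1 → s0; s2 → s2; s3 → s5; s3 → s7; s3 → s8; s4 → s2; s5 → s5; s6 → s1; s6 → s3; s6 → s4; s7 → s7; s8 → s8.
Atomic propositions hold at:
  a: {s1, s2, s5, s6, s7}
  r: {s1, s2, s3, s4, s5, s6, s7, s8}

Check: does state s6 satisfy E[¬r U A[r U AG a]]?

No

Sat(¬r) = {s0}
AG a: greatest fixpoint, start Z0 = {s1, s2, s5, s6, s7}, keep only states in Sat with every successor in Z. Z1 = {s2, s5, s7}; fixed.
Sat(AG a) = {s2, s5, s7}
A[r U AG a]: least fixpoint, start Z0 = Sat(AG a) = {s2, s5, s7}, add states in Sat(r) with every successor in Z. Z1 = {s2, s4, s5, s7}; fixed.
Sat(A[r U AG a]) = {s2, s4, s5, s7}
E[¬r U A[r U AG a]]: least fixpoint, start Z0 = Sat(A[r U AG a]) = {s2, s4, s5, s7}, add states in Sat(¬r) with some successor in Z. Already a fixed point.
Sat(E[¬r U A[r U AG a]]) = {s2, s4, s5, s7}
s6 ∉ Sat(E[¬r U A[r U AG a]]) = {s2, s4, s5, s7}, so the formula does not hold at s6.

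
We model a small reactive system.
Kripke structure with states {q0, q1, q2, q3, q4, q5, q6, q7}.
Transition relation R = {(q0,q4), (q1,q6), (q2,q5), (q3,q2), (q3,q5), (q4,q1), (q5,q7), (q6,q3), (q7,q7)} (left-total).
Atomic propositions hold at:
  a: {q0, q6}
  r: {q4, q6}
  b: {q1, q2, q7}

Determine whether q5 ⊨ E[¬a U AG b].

Yes

Sat(¬a) = {q1, q2, q3, q4, q5, q7}
AG b: greatest fixpoint, start Z0 = {q1, q2, q7}, keep only states in Sat with every successor in Z. Z1 = {q7}; fixed.
Sat(AG b) = {q7}
E[¬a U AG b]: least fixpoint, start Z0 = Sat(AG b) = {q7}, add states in Sat(¬a) with some successor in Z. Z1 = {q5, q7}; Z2 = {q2, q3, q5, q7}; fixed.
Sat(E[¬a U AG b]) = {q2, q3, q5, q7}
q5 ∈ Sat(E[¬a U AG b]) = {q2, q3, q5, q7}, so the formula holds at q5.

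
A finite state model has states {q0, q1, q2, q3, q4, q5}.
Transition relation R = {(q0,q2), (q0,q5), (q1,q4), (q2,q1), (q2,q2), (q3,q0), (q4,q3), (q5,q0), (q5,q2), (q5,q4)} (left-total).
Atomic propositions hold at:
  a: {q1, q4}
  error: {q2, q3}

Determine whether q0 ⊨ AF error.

AF error: least fixpoint, start Z0 = {q2, q3}, add states with every successor in Z. Z1 = {q2, q3, q4}; Z2 = {q1, q2, q3, q4}; fixed.
Sat(AF error) = {q1, q2, q3, q4}
q0 ∉ Sat(AF error) = {q1, q2, q3, q4}, so the formula does not hold at q0.

No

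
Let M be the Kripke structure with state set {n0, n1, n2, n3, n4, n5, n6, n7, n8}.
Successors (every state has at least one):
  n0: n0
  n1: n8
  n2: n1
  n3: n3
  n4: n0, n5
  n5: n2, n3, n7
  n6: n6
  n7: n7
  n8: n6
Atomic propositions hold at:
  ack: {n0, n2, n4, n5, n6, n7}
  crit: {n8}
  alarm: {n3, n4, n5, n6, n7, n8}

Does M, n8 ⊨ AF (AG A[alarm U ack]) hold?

Yes

A[alarm U ack]: least fixpoint, start Z0 = Sat(ack) = {n0, n2, n4, n5, n6, n7}, add states in Sat(alarm) with every successor in Z. Z1 = {n0, n2, n4, n5, n6, n7, n8}; fixed.
Sat(A[alarm U ack]) = {n0, n2, n4, n5, n6, n7, n8}
AG A[alarm U ack]: greatest fixpoint, start Z0 = {n0, n2, n4, n5, n6, n7, n8}, keep only states in Sat with every successor in Z. Z1 = {n0, n4, n6, n7, n8}; Z2 = {n0, n6, n7, n8}; fixed.
Sat(AG A[alarm U ack]) = {n0, n6, n7, n8}
AF (AG A[alarm U ack]): least fixpoint, start Z0 = {n0, n6, n7, n8}, add states with every successor in Z. Z1 = {n0, n1, n6, n7, n8}; Z2 = {n0, n1, n2, n6, n7, n8}; fixed.
Sat(AF (AG A[alarm U ack])) = {n0, n1, n2, n6, n7, n8}
n8 ∈ Sat(AF (AG A[alarm U ack])) = {n0, n1, n2, n6, n7, n8}, so the formula holds at n8.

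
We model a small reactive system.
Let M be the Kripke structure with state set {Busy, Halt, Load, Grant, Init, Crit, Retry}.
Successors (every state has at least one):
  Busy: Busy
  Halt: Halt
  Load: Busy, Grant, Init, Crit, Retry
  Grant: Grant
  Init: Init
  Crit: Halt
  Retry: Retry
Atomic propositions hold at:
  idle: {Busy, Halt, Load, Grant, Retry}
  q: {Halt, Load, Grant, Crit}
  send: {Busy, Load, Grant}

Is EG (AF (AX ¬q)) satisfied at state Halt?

No

Sat(¬q) = {Busy, Init, Retry}
Sat(AX ¬q) = {s : every successor in {Busy, Init, Retry}} = {Busy, Init, Retry}
AF (AX ¬q): least fixpoint, start Z0 = {Busy, Init, Retry}, add states with every successor in Z. Already a fixed point.
Sat(AF (AX ¬q)) = {Busy, Init, Retry}
EG (AF (AX ¬q)): greatest fixpoint, start Z0 = {Busy, Init, Retry}, keep only states in Sat with some successor in Z. Already a fixed point.
Sat(EG (AF (AX ¬q))) = {Busy, Init, Retry}
Halt ∉ Sat(EG (AF (AX ¬q))) = {Busy, Init, Retry}, so the formula does not hold at Halt.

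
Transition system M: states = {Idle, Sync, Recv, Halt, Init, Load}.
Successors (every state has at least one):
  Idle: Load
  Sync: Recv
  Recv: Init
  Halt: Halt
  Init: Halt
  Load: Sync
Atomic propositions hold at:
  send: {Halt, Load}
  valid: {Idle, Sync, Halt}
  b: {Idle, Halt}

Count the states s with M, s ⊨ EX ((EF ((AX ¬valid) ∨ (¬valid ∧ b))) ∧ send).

Sat(¬valid) = {Recv, Init, Load}
Sat(AX ¬valid) = {s : every successor in {Recv, Init, Load}} = {Idle, Sync, Recv}
Sat(¬valid ∧ b) = ∅
Sat((AX ¬valid) ∨ (¬valid ∧ b)) = {Idle, Sync, Recv}
EF ((AX ¬valid) ∨ (¬valid ∧ b)): least fixpoint, start Z0 = {Idle, Sync, Recv}, add states with some successor in Z. Z1 = {Idle, Sync, Recv, Load}; fixed.
Sat(EF ((AX ¬valid) ∨ (¬valid ∧ b))) = {Idle, Sync, Recv, Load}
Sat((EF ((AX ¬valid) ∨ (¬valid ∧ b))) ∧ send) = {Load}
Sat(EX ((EF ((AX ¬valid) ∨ (¬valid ∧ b))) ∧ send)) = {s : some successor in {Load}} = {Idle}
|Sat(EX ((EF ((AX ¬valid) ∨ (¬valid ∧ b))) ∧ send))| = |{Idle}| = 1.

1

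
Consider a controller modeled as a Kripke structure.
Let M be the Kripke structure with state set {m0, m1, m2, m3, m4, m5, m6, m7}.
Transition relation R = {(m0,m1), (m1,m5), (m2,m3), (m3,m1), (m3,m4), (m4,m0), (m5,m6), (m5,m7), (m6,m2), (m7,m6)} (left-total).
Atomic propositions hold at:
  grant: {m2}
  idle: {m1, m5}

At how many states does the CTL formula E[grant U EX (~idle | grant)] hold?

Sat(~idle) = {m0, m2, m3, m4, m6, m7}
Sat(~idle | grant) = {m0, m2, m3, m4, m6, m7}
Sat(EX (~idle | grant)) = {s : some successor in {m0, m2, m3, m4, m6, m7}} = {m2, m3, m4, m5, m6, m7}
E[grant U EX (~idle | grant)]: least fixpoint, start Z0 = Sat(EX (~idle | grant)) = {m2, m3, m4, m5, m6, m7}, add states in Sat(grant) with some successor in Z. Already a fixed point.
Sat(E[grant U EX (~idle | grant)]) = {m2, m3, m4, m5, m6, m7}
|Sat(E[grant U EX (~idle | grant)])| = |{m2, m3, m4, m5, m6, m7}| = 6.

6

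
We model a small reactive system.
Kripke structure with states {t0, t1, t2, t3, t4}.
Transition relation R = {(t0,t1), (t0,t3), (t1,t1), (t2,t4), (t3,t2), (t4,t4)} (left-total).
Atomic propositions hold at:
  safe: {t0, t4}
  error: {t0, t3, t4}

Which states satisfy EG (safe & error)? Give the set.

Sat(safe & error) = {t0, t4}
EG (safe & error): greatest fixpoint, start Z0 = {t0, t4}, keep only states in Sat with some successor in Z. Z1 = {t4}; fixed.
Sat(EG (safe & error)) = {t4}

{t4}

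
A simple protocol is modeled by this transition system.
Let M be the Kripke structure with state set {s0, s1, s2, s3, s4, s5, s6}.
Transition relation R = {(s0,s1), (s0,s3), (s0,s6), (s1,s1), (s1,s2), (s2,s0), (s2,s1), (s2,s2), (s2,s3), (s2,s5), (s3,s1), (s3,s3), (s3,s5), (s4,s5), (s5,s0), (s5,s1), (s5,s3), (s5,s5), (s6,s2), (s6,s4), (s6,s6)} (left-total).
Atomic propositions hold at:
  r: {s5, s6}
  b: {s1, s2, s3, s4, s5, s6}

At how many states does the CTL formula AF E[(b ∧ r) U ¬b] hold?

3

Sat(b ∧ r) = {s5, s6}
Sat(¬b) = {s0}
E[(b ∧ r) U ¬b]: least fixpoint, start Z0 = Sat(¬b) = {s0}, add states in Sat(b ∧ r) with some successor in Z. Z1 = {s0, s5}; fixed.
Sat(E[(b ∧ r) U ¬b]) = {s0, s5}
AF E[(b ∧ r) U ¬b]: least fixpoint, start Z0 = {s0, s5}, add states with every successor in Z. Z1 = {s0, s4, s5}; fixed.
Sat(AF E[(b ∧ r) U ¬b]) = {s0, s4, s5}
|Sat(AF E[(b ∧ r) U ¬b])| = |{s0, s4, s5}| = 3.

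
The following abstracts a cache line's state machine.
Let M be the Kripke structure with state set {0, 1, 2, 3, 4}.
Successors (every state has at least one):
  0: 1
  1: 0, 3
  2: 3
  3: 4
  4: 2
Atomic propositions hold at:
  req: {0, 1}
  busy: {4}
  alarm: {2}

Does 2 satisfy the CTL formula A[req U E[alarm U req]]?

E[alarm U req]: least fixpoint, start Z0 = Sat(req) = {0, 1}, add states in Sat(alarm) with some successor in Z. Already a fixed point.
Sat(E[alarm U req]) = {0, 1}
A[req U E[alarm U req]]: least fixpoint, start Z0 = Sat(E[alarm U req]) = {0, 1}, add states in Sat(req) with every successor in Z. Already a fixed point.
Sat(A[req U E[alarm U req]]) = {0, 1}
2 ∉ Sat(A[req U E[alarm U req]]) = {0, 1}, so the formula does not hold at 2.

No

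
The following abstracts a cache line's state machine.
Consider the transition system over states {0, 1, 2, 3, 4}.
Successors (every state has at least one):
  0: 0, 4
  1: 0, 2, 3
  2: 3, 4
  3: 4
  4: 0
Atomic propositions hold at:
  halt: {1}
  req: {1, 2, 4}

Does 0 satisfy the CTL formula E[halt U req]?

No

E[halt U req]: least fixpoint, start Z0 = Sat(req) = {1, 2, 4}, add states in Sat(halt) with some successor in Z. Already a fixed point.
Sat(E[halt U req]) = {1, 2, 4}
0 ∉ Sat(E[halt U req]) = {1, 2, 4}, so the formula does not hold at 0.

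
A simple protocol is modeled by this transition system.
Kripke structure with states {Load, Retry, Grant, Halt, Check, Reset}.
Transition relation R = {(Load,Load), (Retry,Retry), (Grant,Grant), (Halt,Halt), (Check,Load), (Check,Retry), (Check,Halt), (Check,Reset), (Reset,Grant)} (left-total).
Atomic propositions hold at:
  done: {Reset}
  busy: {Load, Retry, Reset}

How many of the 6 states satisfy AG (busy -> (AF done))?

3

AF done: least fixpoint, start Z0 = {Reset}, add states with every successor in Z. Already a fixed point.
Sat(AF done) = {Reset}
Sat(busy -> (AF done)) = {Grant, Halt, Check, Reset}
AG (busy -> (AF done)): greatest fixpoint, start Z0 = {Grant, Halt, Check, Reset}, keep only states in Sat with every successor in Z. Z1 = {Grant, Halt, Reset}; fixed.
Sat(AG (busy -> (AF done))) = {Grant, Halt, Reset}
|Sat(AG (busy -> (AF done)))| = |{Grant, Halt, Reset}| = 3.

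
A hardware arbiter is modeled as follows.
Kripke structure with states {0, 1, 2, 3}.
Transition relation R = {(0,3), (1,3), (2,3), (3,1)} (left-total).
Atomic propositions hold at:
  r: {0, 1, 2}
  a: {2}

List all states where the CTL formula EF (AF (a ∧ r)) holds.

{2}

Sat(a ∧ r) = {2}
AF (a ∧ r): least fixpoint, start Z0 = {2}, add states with every successor in Z. Already a fixed point.
Sat(AF (a ∧ r)) = {2}
EF (AF (a ∧ r)): least fixpoint, start Z0 = {2}, add states with some successor in Z. Already a fixed point.
Sat(EF (AF (a ∧ r))) = {2}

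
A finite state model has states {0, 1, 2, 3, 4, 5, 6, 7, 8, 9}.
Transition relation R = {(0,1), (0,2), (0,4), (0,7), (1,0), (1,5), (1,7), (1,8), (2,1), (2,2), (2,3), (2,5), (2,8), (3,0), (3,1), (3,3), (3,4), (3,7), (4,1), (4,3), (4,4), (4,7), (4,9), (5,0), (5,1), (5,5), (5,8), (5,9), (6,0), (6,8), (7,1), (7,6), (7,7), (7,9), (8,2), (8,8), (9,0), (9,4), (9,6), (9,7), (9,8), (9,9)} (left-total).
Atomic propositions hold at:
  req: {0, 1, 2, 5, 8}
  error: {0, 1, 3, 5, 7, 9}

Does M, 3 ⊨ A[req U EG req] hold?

No

EG req: greatest fixpoint, start Z0 = {0, 1, 2, 5, 8}, keep only states in Sat with some successor in Z. Already a fixed point.
Sat(EG req) = {0, 1, 2, 5, 8}
A[req U EG req]: least fixpoint, start Z0 = Sat(EG req) = {0, 1, 2, 5, 8}, add states in Sat(req) with every successor in Z. Already a fixed point.
Sat(A[req U EG req]) = {0, 1, 2, 5, 8}
3 ∉ Sat(A[req U EG req]) = {0, 1, 2, 5, 8}, so the formula does not hold at 3.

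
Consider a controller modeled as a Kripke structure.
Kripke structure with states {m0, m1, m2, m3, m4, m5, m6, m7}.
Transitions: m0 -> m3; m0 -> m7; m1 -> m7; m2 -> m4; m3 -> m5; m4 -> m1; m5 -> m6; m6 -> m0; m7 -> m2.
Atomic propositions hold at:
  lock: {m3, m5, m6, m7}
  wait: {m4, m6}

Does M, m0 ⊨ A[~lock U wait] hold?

Sat(~lock) = {m0, m1, m2, m4}
A[~lock U wait]: least fixpoint, start Z0 = Sat(wait) = {m4, m6}, add states in Sat(~lock) with every successor in Z. Z1 = {m2, m4, m6}; fixed.
Sat(A[~lock U wait]) = {m2, m4, m6}
m0 ∉ Sat(A[~lock U wait]) = {m2, m4, m6}, so the formula does not hold at m0.

No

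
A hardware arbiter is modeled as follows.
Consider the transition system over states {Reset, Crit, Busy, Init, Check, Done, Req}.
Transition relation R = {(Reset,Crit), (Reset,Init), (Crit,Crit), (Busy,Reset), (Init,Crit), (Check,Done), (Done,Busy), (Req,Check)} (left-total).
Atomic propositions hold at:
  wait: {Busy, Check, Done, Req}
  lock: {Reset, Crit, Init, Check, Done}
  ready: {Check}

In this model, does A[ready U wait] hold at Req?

Yes

A[ready U wait]: least fixpoint, start Z0 = Sat(wait) = {Busy, Check, Done, Req}, add states in Sat(ready) with every successor in Z. Already a fixed point.
Sat(A[ready U wait]) = {Busy, Check, Done, Req}
Req ∈ Sat(A[ready U wait]) = {Busy, Check, Done, Req}, so the formula holds at Req.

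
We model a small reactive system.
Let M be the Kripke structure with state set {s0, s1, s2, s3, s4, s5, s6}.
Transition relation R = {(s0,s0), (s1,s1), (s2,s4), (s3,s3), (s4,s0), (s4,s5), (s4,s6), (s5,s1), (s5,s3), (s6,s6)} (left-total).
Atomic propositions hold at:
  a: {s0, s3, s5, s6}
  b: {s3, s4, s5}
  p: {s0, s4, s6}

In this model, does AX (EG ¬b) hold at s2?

Sat(¬b) = {s0, s1, s2, s6}
EG ¬b: greatest fixpoint, start Z0 = {s0, s1, s2, s6}, keep only states in Sat with some successor in Z. Z1 = {s0, s1, s6}; fixed.
Sat(EG ¬b) = {s0, s1, s6}
Sat(AX (EG ¬b)) = {s : every successor in {s0, s1, s6}} = {s0, s1, s6}
s2 ∉ Sat(AX (EG ¬b)) = {s0, s1, s6}, so the formula does not hold at s2.

No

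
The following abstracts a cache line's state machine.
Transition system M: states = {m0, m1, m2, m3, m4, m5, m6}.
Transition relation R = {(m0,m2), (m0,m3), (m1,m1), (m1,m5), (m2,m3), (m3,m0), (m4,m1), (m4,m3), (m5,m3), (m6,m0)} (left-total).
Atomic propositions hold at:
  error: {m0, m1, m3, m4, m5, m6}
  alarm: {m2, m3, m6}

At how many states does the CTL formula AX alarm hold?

3

Sat(AX alarm) = {s : every successor in {m2, m3, m6}} = {m0, m2, m5}
|Sat(AX alarm)| = |{m0, m2, m5}| = 3.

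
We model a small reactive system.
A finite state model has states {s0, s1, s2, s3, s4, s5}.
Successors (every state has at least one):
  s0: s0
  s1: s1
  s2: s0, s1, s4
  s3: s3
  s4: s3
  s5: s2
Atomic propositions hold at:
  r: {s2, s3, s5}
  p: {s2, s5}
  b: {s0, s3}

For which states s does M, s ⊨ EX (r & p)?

{s5}

Sat(r & p) = {s2, s5}
Sat(EX (r & p)) = {s : some successor in {s2, s5}} = {s5}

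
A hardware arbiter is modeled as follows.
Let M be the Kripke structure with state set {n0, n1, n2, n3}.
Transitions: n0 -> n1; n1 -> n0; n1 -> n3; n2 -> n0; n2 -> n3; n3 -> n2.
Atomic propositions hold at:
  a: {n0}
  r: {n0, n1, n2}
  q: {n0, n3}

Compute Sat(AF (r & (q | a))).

{n0}

Sat(q | a) = {n0, n3}
Sat(r & (q | a)) = {n0}
AF (r & (q | a)): least fixpoint, start Z0 = {n0}, add states with every successor in Z. Already a fixed point.
Sat(AF (r & (q | a))) = {n0}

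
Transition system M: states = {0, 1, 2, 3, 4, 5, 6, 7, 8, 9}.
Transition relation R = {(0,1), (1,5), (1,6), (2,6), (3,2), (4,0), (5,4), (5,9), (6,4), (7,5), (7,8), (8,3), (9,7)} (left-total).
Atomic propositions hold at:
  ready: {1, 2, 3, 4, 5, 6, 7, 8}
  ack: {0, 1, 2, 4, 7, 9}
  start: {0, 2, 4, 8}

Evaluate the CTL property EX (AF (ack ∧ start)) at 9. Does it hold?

Sat(ack ∧ start) = {0, 2, 4}
AF (ack ∧ start): least fixpoint, start Z0 = {0, 2, 4}, add states with every successor in Z. Z1 = {0, 2, 3, 4, 6}; Z2 = {0, 2, 3, 4, 6, 8}; fixed.
Sat(AF (ack ∧ start)) = {0, 2, 3, 4, 6, 8}
Sat(EX (AF (ack ∧ start))) = {s : some successor in {0, 2, 3, 4, 6, 8}} = {1, 2, 3, 4, 5, 6, 7, 8}
9 ∉ Sat(EX (AF (ack ∧ start))) = {1, 2, 3, 4, 5, 6, 7, 8}, so the formula does not hold at 9.

No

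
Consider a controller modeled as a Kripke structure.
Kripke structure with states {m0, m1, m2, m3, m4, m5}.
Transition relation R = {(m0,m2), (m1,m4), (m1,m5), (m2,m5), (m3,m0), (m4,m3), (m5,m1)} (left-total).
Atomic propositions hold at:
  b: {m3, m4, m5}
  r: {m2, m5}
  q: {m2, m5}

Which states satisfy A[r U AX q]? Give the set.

Sat(AX q) = {s : every successor in {m2, m5}} = {m0, m2}
A[r U AX q]: least fixpoint, start Z0 = Sat(AX q) = {m0, m2}, add states in Sat(r) with every successor in Z. Already a fixed point.
Sat(A[r U AX q]) = {m0, m2}

{m0, m2}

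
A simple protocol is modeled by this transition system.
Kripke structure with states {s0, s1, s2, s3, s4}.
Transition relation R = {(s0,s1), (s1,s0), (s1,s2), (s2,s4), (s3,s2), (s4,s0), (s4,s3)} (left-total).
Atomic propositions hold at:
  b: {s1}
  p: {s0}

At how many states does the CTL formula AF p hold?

AF p: least fixpoint, start Z0 = {s0}, add states with every successor in Z. Already a fixed point.
Sat(AF p) = {s0}
|Sat(AF p)| = |{s0}| = 1.

1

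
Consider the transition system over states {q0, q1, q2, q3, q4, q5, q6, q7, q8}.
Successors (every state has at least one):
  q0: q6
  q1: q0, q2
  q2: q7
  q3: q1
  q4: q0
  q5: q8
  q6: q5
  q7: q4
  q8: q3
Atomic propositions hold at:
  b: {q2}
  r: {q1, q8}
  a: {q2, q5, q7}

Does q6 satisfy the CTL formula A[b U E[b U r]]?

No

E[b U r]: least fixpoint, start Z0 = Sat(r) = {q1, q8}, add states in Sat(b) with some successor in Z. Already a fixed point.
Sat(E[b U r]) = {q1, q8}
A[b U E[b U r]]: least fixpoint, start Z0 = Sat(E[b U r]) = {q1, q8}, add states in Sat(b) with every successor in Z. Already a fixed point.
Sat(A[b U E[b U r]]) = {q1, q8}
q6 ∉ Sat(A[b U E[b U r]]) = {q1, q8}, so the formula does not hold at q6.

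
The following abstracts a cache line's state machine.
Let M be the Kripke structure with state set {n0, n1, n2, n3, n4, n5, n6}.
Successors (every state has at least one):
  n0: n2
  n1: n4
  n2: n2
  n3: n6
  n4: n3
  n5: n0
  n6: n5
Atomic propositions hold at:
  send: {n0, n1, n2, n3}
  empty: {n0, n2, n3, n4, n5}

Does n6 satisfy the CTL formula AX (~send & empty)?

Sat(~send) = {n4, n5, n6}
Sat(~send & empty) = {n4, n5}
Sat(AX (~send & empty)) = {s : every successor in {n4, n5}} = {n1, n6}
n6 ∈ Sat(AX (~send & empty)) = {n1, n6}, so the formula holds at n6.

Yes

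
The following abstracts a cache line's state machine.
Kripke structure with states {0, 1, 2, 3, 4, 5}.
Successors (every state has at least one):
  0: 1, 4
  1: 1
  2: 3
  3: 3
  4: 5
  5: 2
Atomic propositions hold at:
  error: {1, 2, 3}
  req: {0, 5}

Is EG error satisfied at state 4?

EG error: greatest fixpoint, start Z0 = {1, 2, 3}, keep only states in Sat with some successor in Z. Already a fixed point.
Sat(EG error) = {1, 2, 3}
4 ∉ Sat(EG error) = {1, 2, 3}, so the formula does not hold at 4.

No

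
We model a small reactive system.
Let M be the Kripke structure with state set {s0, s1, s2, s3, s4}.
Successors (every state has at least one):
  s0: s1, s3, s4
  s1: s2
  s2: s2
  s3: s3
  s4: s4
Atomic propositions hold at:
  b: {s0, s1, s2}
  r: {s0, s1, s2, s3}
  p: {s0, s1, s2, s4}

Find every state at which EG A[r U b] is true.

A[r U b]: least fixpoint, start Z0 = Sat(b) = {s0, s1, s2}, add states in Sat(r) with every successor in Z. Already a fixed point.
Sat(A[r U b]) = {s0, s1, s2}
EG A[r U b]: greatest fixpoint, start Z0 = {s0, s1, s2}, keep only states in Sat with some successor in Z. Already a fixed point.
Sat(EG A[r U b]) = {s0, s1, s2}

{s0, s1, s2}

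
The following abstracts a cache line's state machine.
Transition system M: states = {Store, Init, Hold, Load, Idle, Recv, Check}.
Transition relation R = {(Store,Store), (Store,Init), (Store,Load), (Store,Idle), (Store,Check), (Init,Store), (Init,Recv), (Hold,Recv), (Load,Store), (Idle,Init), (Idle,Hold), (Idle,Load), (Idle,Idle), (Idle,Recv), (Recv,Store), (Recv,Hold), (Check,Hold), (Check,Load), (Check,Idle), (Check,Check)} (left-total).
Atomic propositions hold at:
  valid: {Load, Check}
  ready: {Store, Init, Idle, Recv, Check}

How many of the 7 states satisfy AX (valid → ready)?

4

Sat(valid → ready) = {Store, Init, Hold, Idle, Recv, Check}
Sat(AX (valid → ready)) = {s : every successor in {Store, Init, Hold, Idle, Recv, Check}} = {Init, Hold, Load, Recv}
|Sat(AX (valid → ready))| = |{Init, Hold, Load, Recv}| = 4.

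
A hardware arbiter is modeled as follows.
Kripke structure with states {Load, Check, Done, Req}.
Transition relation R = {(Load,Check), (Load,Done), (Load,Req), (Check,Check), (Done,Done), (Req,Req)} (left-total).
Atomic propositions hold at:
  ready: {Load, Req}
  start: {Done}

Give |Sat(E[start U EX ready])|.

2

Sat(EX ready) = {s : some successor in {Load, Req}} = {Load, Req}
E[start U EX ready]: least fixpoint, start Z0 = Sat(EX ready) = {Load, Req}, add states in Sat(start) with some successor in Z. Already a fixed point.
Sat(E[start U EX ready]) = {Load, Req}
|Sat(E[start U EX ready])| = |{Load, Req}| = 2.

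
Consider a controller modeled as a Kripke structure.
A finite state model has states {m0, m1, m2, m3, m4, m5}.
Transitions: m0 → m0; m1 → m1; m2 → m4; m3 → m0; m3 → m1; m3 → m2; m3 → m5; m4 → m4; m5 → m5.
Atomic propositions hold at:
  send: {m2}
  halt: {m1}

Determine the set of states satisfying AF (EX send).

Sat(EX send) = {s : some successor in {m2}} = {m3}
AF (EX send): least fixpoint, start Z0 = {m3}, add states with every successor in Z. Already a fixed point.
Sat(AF (EX send)) = {m3}

{m3}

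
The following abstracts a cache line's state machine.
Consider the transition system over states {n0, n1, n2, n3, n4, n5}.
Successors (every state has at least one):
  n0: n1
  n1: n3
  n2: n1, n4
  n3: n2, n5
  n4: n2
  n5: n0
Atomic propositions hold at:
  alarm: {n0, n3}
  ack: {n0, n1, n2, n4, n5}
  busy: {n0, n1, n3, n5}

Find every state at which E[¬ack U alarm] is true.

{n0, n3}

Sat(¬ack) = {n3}
E[¬ack U alarm]: least fixpoint, start Z0 = Sat(alarm) = {n0, n3}, add states in Sat(¬ack) with some successor in Z. Already a fixed point.
Sat(E[¬ack U alarm]) = {n0, n3}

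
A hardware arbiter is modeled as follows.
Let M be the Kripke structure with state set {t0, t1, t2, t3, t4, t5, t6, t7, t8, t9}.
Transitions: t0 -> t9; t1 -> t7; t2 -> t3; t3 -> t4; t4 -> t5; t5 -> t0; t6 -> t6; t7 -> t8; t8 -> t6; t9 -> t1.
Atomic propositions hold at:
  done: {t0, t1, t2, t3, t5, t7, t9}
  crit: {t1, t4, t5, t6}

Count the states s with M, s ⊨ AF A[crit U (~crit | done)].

9

Sat(~crit) = {t0, t2, t3, t7, t8, t9}
Sat(~crit | done) = {t0, t1, t2, t3, t5, t7, t8, t9}
A[crit U (~crit | done)]: least fixpoint, start Z0 = Sat((~crit | done)) = {t0, t1, t2, t3, t5, t7, t8, t9}, add states in Sat(crit) with every successor in Z. Z1 = {t0, t1, t2, t3, t4, t5, t7, t8, t9}; fixed.
Sat(A[crit U (~crit | done)]) = {t0, t1, t2, t3, t4, t5, t7, t8, t9}
AF A[crit U (~crit | done)]: least fixpoint, start Z0 = {t0, t1, t2, t3, t4, t5, t7, t8, t9}, add states with every successor in Z. Already a fixed point.
Sat(AF A[crit U (~crit | done)]) = {t0, t1, t2, t3, t4, t5, t7, t8, t9}
|Sat(AF A[crit U (~crit | done)])| = |{t0, t1, t2, t3, t4, t5, t7, t8, t9}| = 9.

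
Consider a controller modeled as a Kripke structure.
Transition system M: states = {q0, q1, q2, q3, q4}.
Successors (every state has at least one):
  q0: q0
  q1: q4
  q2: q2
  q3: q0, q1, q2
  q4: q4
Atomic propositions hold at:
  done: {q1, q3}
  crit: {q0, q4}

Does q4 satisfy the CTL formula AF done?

No

AF done: least fixpoint, start Z0 = {q1, q3}, add states with every successor in Z. Already a fixed point.
Sat(AF done) = {q1, q3}
q4 ∉ Sat(AF done) = {q1, q3}, so the formula does not hold at q4.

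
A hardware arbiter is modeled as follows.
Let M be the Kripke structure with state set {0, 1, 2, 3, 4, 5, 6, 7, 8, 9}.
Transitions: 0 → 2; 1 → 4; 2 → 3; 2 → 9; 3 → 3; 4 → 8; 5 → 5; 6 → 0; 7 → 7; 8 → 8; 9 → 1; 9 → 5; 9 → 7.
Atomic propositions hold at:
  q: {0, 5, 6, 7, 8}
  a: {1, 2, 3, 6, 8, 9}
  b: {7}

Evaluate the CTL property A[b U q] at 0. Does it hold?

Yes

A[b U q]: least fixpoint, start Z0 = Sat(q) = {0, 5, 6, 7, 8}, add states in Sat(b) with every successor in Z. Already a fixed point.
Sat(A[b U q]) = {0, 5, 6, 7, 8}
0 ∈ Sat(A[b U q]) = {0, 5, 6, 7, 8}, so the formula holds at 0.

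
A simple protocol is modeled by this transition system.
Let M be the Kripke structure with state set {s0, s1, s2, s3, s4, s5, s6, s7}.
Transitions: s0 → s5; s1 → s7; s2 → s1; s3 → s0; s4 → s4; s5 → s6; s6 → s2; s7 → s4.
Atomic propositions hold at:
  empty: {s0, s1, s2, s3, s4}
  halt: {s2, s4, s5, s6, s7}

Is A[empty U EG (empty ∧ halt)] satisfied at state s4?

Yes

Sat(empty ∧ halt) = {s2, s4}
EG (empty ∧ halt): greatest fixpoint, start Z0 = {s2, s4}, keep only states in Sat with some successor in Z. Z1 = {s4}; fixed.
Sat(EG (empty ∧ halt)) = {s4}
A[empty U EG (empty ∧ halt)]: least fixpoint, start Z0 = Sat(EG (empty ∧ halt)) = {s4}, add states in Sat(empty) with every successor in Z. Already a fixed point.
Sat(A[empty U EG (empty ∧ halt)]) = {s4}
s4 ∈ Sat(A[empty U EG (empty ∧ halt)]) = {s4}, so the formula holds at s4.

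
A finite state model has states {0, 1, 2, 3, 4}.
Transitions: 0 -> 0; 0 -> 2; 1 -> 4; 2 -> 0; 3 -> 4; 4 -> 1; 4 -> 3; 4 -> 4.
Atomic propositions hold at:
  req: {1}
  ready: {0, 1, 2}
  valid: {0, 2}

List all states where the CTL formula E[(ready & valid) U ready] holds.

{0, 1, 2}

Sat(ready & valid) = {0, 2}
E[(ready & valid) U ready]: least fixpoint, start Z0 = Sat(ready) = {0, 1, 2}, add states in Sat(ready & valid) with some successor in Z. Already a fixed point.
Sat(E[(ready & valid) U ready]) = {0, 1, 2}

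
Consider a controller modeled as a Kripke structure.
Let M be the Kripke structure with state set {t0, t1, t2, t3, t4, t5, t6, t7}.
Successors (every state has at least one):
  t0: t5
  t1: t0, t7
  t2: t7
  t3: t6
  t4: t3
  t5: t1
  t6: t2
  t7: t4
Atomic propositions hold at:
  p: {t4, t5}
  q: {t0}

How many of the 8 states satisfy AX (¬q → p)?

2

Sat(¬q) = {t1, t2, t3, t4, t5, t6, t7}
Sat(¬q → p) = {t0, t4, t5}
Sat(AX (¬q → p)) = {s : every successor in {t0, t4, t5}} = {t0, t7}
|Sat(AX (¬q → p))| = |{t0, t7}| = 2.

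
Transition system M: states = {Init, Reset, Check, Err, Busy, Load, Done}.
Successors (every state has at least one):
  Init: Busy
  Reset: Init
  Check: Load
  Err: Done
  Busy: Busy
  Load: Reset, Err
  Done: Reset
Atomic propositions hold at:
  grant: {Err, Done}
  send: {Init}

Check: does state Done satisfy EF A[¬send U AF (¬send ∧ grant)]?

Yes

Sat(¬send) = {Reset, Check, Err, Busy, Load, Done}
Sat(¬send ∧ grant) = {Err, Done}
AF (¬send ∧ grant): least fixpoint, start Z0 = {Err, Done}, add states with every successor in Z. Already a fixed point.
Sat(AF (¬send ∧ grant)) = {Err, Done}
A[¬send U AF (¬send ∧ grant)]: least fixpoint, start Z0 = Sat(AF (¬send ∧ grant)) = {Err, Done}, add states in Sat(¬send) with every successor in Z. Already a fixed point.
Sat(A[¬send U AF (¬send ∧ grant)]) = {Err, Done}
EF A[¬send U AF (¬send ∧ grant)]: least fixpoint, start Z0 = {Err, Done}, add states with some successor in Z. Z1 = {Err, Load, Done}; Z2 = {Check, Err, Load, Done}; fixed.
Sat(EF A[¬send U AF (¬send ∧ grant)]) = {Check, Err, Load, Done}
Done ∈ Sat(EF A[¬send U AF (¬send ∧ grant)]) = {Check, Err, Load, Done}, so the formula holds at Done.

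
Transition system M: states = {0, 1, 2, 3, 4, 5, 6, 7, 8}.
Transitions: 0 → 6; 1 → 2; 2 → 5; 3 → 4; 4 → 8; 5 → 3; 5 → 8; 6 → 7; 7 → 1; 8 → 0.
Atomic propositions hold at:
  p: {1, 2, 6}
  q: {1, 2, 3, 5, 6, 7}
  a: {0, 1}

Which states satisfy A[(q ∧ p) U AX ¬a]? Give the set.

{0, 1, 2, 3, 4, 5, 6}

Sat(q ∧ p) = {1, 2, 6}
Sat(¬a) = {2, 3, 4, 5, 6, 7, 8}
Sat(AX ¬a) = {s : every successor in {2, 3, 4, 5, 6, 7, 8}} = {0, 1, 2, 3, 4, 5, 6}
A[(q ∧ p) U AX ¬a]: least fixpoint, start Z0 = Sat(AX ¬a) = {0, 1, 2, 3, 4, 5, 6}, add states in Sat(q ∧ p) with every successor in Z. Already a fixed point.
Sat(A[(q ∧ p) U AX ¬a]) = {0, 1, 2, 3, 4, 5, 6}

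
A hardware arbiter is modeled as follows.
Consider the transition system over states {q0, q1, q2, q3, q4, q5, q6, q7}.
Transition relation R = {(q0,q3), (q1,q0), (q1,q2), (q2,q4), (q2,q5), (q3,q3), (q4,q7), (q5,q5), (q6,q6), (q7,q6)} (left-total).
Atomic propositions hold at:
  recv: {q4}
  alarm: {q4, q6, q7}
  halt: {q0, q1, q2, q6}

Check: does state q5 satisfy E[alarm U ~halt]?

Yes

Sat(~halt) = {q3, q4, q5, q7}
E[alarm U ~halt]: least fixpoint, start Z0 = Sat(~halt) = {q3, q4, q5, q7}, add states in Sat(alarm) with some successor in Z. Already a fixed point.
Sat(E[alarm U ~halt]) = {q3, q4, q5, q7}
q5 ∈ Sat(E[alarm U ~halt]) = {q3, q4, q5, q7}, so the formula holds at q5.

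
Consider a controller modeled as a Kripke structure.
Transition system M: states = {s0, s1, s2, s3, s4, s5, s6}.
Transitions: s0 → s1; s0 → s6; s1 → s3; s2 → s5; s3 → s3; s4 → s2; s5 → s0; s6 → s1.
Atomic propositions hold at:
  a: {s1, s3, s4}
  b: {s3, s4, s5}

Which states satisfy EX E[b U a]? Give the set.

{s0, s1, s3, s6}

E[b U a]: least fixpoint, start Z0 = Sat(a) = {s1, s3, s4}, add states in Sat(b) with some successor in Z. Already a fixed point.
Sat(E[b U a]) = {s1, s3, s4}
Sat(EX E[b U a]) = {s : some successor in {s1, s3, s4}} = {s0, s1, s3, s6}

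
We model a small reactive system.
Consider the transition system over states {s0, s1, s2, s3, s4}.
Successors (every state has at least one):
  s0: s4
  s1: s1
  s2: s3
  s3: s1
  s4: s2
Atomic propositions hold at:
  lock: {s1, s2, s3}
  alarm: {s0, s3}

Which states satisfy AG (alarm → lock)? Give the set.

{s1, s2, s3, s4}

Sat(alarm → lock) = {s1, s2, s3, s4}
AG (alarm → lock): greatest fixpoint, start Z0 = {s1, s2, s3, s4}, keep only states in Sat with every successor in Z. Already a fixed point.
Sat(AG (alarm → lock)) = {s1, s2, s3, s4}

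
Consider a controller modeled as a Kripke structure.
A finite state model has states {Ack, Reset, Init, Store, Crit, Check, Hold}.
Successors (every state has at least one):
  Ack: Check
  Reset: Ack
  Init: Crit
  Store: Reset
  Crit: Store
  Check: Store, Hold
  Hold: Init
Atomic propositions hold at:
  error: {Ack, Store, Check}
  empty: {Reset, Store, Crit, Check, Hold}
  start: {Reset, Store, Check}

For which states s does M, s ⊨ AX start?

{Ack, Store, Crit}

Sat(AX start) = {s : every successor in {Reset, Store, Check}} = {Ack, Store, Crit}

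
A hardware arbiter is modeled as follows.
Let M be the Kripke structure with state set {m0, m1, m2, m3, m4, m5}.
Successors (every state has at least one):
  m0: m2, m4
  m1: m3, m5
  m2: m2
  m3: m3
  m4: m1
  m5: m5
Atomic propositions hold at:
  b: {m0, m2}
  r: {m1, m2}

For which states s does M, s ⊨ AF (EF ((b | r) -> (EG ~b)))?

{m0, m1, m3, m4, m5}

Sat(b | r) = {m0, m1, m2}
Sat(~b) = {m1, m3, m4, m5}
EG ~b: greatest fixpoint, start Z0 = {m1, m3, m4, m5}, keep only states in Sat with some successor in Z. Already a fixed point.
Sat(EG ~b) = {m1, m3, m4, m5}
Sat((b | r) -> (EG ~b)) = {m1, m3, m4, m5}
EF ((b | r) -> (EG ~b)): least fixpoint, start Z0 = {m1, m3, m4, m5}, add states with some successor in Z. Z1 = {m0, m1, m3, m4, m5}; fixed.
Sat(EF ((b | r) -> (EG ~b))) = {m0, m1, m3, m4, m5}
AF (EF ((b | r) -> (EG ~b))): least fixpoint, start Z0 = {m0, m1, m3, m4, m5}, add states with every successor in Z. Already a fixed point.
Sat(AF (EF ((b | r) -> (EG ~b)))) = {m0, m1, m3, m4, m5}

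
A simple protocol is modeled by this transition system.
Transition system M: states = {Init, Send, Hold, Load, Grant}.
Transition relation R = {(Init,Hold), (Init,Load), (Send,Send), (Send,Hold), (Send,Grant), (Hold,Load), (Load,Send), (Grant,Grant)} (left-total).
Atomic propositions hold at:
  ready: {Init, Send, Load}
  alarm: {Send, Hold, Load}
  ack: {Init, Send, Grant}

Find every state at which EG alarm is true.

EG alarm: greatest fixpoint, start Z0 = {Send, Hold, Load}, keep only states in Sat with some successor in Z. Already a fixed point.
Sat(EG alarm) = {Send, Hold, Load}

{Send, Hold, Load}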